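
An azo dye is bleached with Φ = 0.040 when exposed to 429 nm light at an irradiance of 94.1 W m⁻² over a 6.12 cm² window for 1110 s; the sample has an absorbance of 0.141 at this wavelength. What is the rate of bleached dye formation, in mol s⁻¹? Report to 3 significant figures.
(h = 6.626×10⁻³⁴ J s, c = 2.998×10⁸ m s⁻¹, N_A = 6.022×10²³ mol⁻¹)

Photon energy at 429 nm: hc/λ = (6.626×10⁻³⁴)(2.998×10⁸)/(429×10⁻⁹) = 4.630×10⁻¹⁹ J.
Energy delivered: (94.1 W m⁻²)(6.12×10⁻⁴ m²)(1110 s) = 63.92 J.
Photons incident: 63.92 / 4.630×10⁻¹⁹ = 1.381×10²⁰, i.e. 1.381×10²⁰/6.022×10²³ = 2.293×10⁻⁴ mol.
Fraction absorbed: 1 − 10^(−0.141) = 0.2772.
Photons absorbed: 0.2772 × 2.293×10⁻⁴ = 6.356×10⁻⁵ mol.
Product formed: 0.040 × 6.356×10⁻⁵ = 2.542×10⁻⁶ mol.
Rate: 2.542×10⁻⁶ / 1110 s = 2.29×10⁻⁹ mol s⁻¹.

2.29×10⁻⁹ mol s⁻¹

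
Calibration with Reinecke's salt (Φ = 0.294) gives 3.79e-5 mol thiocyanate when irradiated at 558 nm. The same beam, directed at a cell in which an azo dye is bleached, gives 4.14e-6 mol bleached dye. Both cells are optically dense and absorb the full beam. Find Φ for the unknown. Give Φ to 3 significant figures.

Φ = 0.0321

Photons absorbed by the actinometer: 3.79e-5 / 0.294 = 1.289e-4 mol.
Φ(unknown) = 4.14e-6 / 1.289e-4 = 0.0321.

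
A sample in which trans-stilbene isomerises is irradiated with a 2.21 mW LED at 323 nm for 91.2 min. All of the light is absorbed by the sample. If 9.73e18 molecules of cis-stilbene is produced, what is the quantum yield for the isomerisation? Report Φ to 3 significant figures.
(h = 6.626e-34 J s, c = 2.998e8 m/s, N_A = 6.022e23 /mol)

Product: 9.73e18 / 6.022e23 = 1.616e-5 mol.
Photon energy at 323 nm: hc/λ = (6.626e-34)(2.998e8)/(323e-9) = 6.150e-19 J.
Energy delivered: (2.21 mW)(5472 s) = 12.09 J.
Photons incident: 12.09 / 6.150e-19 = 1.966e19, i.e. 1.966e19/6.022e23 = 3.265e-5 mol.
Φ = 1.616e-5 mol / 3.265e-5 mol photons = 0.495.

Φ = 0.495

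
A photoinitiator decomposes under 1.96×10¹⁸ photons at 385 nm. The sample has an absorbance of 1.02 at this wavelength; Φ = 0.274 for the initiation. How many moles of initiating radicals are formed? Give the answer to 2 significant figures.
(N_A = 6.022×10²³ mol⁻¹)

8.1×10⁻⁷ mol

Moles of photons: 1.96×10¹⁸ / 6.022×10²³ = 3.255×10⁻⁶ mol.
Fraction absorbed: 1 − 10^(−1.02) = 0.9045.
Photons absorbed: 0.9045 × 3.255×10⁻⁶ = 2.944×10⁻⁶ mol.
Product: Φ × n_abs = 0.274 × 2.944×10⁻⁶ = 8.067×10⁻⁷ mol.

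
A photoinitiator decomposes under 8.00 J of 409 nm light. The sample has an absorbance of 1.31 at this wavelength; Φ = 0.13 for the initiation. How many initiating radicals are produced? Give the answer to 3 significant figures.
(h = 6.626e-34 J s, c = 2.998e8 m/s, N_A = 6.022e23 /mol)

2.04e18 initiating radicals

Photon energy at 409 nm: hc/λ = (6.626e-34)(2.998e8)/(409e-9) = 4.857e-19 J.
Photons incident: 8.00 / 4.857e-19 = 1.647e19, i.e. 1.647e19/6.022e23 = 2.735e-5 mol.
Fraction absorbed: 1 − 10^(−1.31) = 0.9510.
Photons absorbed: 0.9510 × 2.735e-5 = 2.601e-5 mol.
Product: Φ × n_abs = 0.13 × 2.601e-5 = 3.381e-6 mol.
As a count: 3.381e-6 × 6.022e23 = 2.04e18.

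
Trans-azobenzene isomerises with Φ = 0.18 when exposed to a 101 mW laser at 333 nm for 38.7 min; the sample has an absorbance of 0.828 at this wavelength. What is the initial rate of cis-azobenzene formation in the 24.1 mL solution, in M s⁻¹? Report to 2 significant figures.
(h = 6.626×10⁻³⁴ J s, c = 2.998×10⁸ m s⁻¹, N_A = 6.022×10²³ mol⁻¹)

Photon energy at 333 nm: hc/λ = (6.626×10⁻³⁴)(2.998×10⁸)/(333×10⁻⁹) = 5.965×10⁻¹⁹ J.
Energy delivered: (101 mW)(2322 s) = 234.5 J.
Photons incident: 234.5 / 5.965×10⁻¹⁹ = 3.931×10²⁰, i.e. 3.931×10²⁰/6.022×10²³ = 6.528×10⁻⁴ mol.
Fraction absorbed: 1 − 10^(−0.828) = 0.8514.
Photons absorbed: 0.8514 × 6.528×10⁻⁴ = 5.558×10⁻⁴ mol.
Product formed: 0.18 × 5.558×10⁻⁴ = 1.000×10⁻⁴ mol.
Rate: 1.000×10⁻⁴ mol / (2322 s × 0.0241 L) = 1.8×10⁻⁶ M s⁻¹.

1.8×10⁻⁶ M s⁻¹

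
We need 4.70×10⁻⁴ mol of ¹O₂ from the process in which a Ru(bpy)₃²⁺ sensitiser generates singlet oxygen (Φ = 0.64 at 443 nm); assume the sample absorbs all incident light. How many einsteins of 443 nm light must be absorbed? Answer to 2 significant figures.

Photons that must be absorbed: 4.70×10⁻⁴ / 0.64 = 7.344×10⁻⁴ mol.

7.3×10⁻⁴ einstein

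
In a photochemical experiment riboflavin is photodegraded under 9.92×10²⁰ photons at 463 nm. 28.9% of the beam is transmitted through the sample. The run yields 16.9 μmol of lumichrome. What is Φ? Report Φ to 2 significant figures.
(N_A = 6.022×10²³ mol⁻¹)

Φ = 0.014

Product: 16.9 μmol = 1.69×10⁻⁵ mol.
Moles of photons: 9.92×10²⁰ / 6.022×10²³ = 0.001647 mol.
Fraction absorbed: 1 − 28.9/100 = 0.7110.
Photons absorbed: 0.7110 × 0.001647 = 0.001171 mol.
Φ = 1.69×10⁻⁵ mol / 0.001171 mol photons = 0.014.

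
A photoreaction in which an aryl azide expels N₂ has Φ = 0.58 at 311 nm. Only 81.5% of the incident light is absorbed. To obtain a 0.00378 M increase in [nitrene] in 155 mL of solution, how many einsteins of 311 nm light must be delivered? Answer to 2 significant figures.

0.0012 einstein

Product: (0.00378 M)(0.155 L) = 5.859×10⁻⁴ mol.
Photons that must be absorbed: 5.859×10⁻⁴ / 0.58 = 0.001010 mol.
Incident photons needed: 0.001010 / 0.815 = 0.001239 mol.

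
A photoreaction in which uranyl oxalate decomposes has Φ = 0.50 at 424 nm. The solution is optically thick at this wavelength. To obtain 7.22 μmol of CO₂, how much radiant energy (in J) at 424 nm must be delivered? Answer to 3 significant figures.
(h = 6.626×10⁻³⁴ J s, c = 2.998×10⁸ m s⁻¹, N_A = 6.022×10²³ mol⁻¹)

4.07 J

Product: 7.22 μmol = 7.22×10⁻⁶ mol.
Photons that must be absorbed: 7.22×10⁻⁶ / 0.50 = 1.444×10⁻⁵ mol.
Photon energy: hc/λ = 4.685×10⁻¹⁹ J; per mole, 2.821×10⁵ J mol⁻¹.
Energy required: 1.444×10⁻⁵ × 2.821×10⁵ = 4.07 J.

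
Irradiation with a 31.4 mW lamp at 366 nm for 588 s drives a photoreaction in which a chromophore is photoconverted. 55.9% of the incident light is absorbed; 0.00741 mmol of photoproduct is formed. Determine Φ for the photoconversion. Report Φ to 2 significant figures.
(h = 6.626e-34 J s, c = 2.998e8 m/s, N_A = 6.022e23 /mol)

Product: 0.00741 mmol = 7.41e-6 mol.
Photon energy at 366 nm: hc/λ = (6.626e-34)(2.998e8)/(366e-9) = 5.428e-19 J.
Energy delivered: (31.4 mW)(588 s) = 18.46 J.
Photons incident: 18.46 / 5.428e-19 = 3.401e19, i.e. 3.401e19/6.022e23 = 5.648e-5 mol.
Photons absorbed: 0.559 × 5.648e-5 = 3.157e-5 mol.
Φ = 7.41e-6 mol / 3.157e-5 mol photons = 0.23.

Φ = 0.23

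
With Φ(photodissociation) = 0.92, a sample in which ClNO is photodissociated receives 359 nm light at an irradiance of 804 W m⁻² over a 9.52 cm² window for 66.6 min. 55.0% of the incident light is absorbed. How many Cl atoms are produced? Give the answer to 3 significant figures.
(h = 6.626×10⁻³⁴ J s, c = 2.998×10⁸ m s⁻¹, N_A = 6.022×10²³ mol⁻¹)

Photon energy at 359 nm: hc/λ = (6.626×10⁻³⁴)(2.998×10⁸)/(359×10⁻⁹) = 5.533×10⁻¹⁹ J.
Energy delivered: (804 W m⁻²)(9.52×10⁻⁴ m²)(3996 s) = 3059 J.
Photons incident: 3059 / 5.533×10⁻¹⁹ = 5.529×10²¹, i.e. 5.529×10²¹/6.022×10²³ = 0.009181 mol.
Photons absorbed: 0.550 × 0.009181 = 0.005050 mol.
Product: Φ × n_abs = 0.92 × 0.005050 = 0.004646 mol.
As a count: 0.004646 × 6.022×10²³ = 2.80×10²¹.

2.80×10²¹ atoms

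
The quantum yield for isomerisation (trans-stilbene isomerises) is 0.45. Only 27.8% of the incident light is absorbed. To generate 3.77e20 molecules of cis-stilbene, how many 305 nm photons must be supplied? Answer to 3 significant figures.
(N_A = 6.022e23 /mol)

3.01e21 photons

Product: 3.77e20 / 6.022e23 = 6.260e-4 mol.
Photons that must be absorbed: 6.260e-4 / 0.45 = 0.001391 mol.
Incident photons needed: 0.001391 / 0.278 = 0.005004 mol.
Photon count: 0.005004 × 6.022e23 = 3.01e21.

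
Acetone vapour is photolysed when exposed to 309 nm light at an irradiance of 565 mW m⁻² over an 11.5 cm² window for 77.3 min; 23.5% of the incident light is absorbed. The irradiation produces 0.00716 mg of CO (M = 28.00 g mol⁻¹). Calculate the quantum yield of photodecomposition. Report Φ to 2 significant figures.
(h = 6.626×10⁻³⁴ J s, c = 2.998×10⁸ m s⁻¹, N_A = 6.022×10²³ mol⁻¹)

Φ = 0.14

Product: 0.00716 mg / 28.00 g mol⁻¹ = 2.557×10⁻⁷ mol.
Photon energy at 309 nm: hc/λ = (6.626×10⁻³⁴)(2.998×10⁸)/(309×10⁻⁹) = 6.429×10⁻¹⁹ J.
Energy delivered: (565 mW m⁻²)(11.5×10⁻⁴ m²)(4638 s) = 3.014 J.
Photons incident: 3.014 / 6.429×10⁻¹⁹ = 4.688×10¹⁸, i.e. 4.688×10¹⁸/6.022×10²³ = 7.785×10⁻⁶ mol.
Photons absorbed: 0.235 × 7.785×10⁻⁶ = 1.829×10⁻⁶ mol.
Φ = 2.557×10⁻⁷ mol / 1.829×10⁻⁶ mol photons = 0.14.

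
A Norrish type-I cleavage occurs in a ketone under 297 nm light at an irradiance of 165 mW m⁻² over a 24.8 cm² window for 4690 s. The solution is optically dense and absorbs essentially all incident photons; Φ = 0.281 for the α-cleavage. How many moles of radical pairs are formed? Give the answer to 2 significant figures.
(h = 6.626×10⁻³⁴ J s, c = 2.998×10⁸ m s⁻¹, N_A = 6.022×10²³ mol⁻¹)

1.3×10⁻⁶ mol

Photon energy at 297 nm: hc/λ = (6.626×10⁻³⁴)(2.998×10⁸)/(297×10⁻⁹) = 6.688×10⁻¹⁹ J.
Energy delivered: (165 mW m⁻²)(24.8×10⁻⁴ m²)(4690 s) = 1.919 J.
Photons incident: 1.919 / 6.688×10⁻¹⁹ = 2.869×10¹⁸, i.e. 2.869×10¹⁸/6.022×10²³ = 4.764×10⁻⁶ mol.
Product: Φ × n_abs = 0.281 × 4.764×10⁻⁶ = 1.339×10⁻⁶ mol.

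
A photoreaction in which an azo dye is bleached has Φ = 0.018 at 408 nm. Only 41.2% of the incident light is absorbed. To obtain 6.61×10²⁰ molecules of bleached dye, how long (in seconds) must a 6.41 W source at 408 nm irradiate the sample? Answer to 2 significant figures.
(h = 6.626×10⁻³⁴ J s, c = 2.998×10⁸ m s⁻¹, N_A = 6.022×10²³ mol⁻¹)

t ≈ 6800 s

Product: 6.61×10²⁰ / 6.022×10²³ = 0.001098 mol.
Photons that must be absorbed: 0.001098 / 0.018 = 0.06100 mol.
Incident photons needed: 0.06100 / 0.412 = 0.1481 mol.
Photon energy: hc/λ = 4.869×10⁻¹⁹ J; per mole, 2.932×10⁵ J mol⁻¹.
Energy required: 0.1481 × 2.932×10⁵ = 4.342×10⁴ J.
Time: 4.342×10⁴ J / 6.41 W = 6800 s.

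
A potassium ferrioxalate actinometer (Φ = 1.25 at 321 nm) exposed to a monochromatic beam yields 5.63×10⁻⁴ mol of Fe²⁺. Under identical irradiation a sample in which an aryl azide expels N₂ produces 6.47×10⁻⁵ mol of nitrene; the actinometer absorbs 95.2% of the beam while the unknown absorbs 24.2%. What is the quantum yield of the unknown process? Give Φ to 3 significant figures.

Photons absorbed by the actinometer: 5.63×10⁻⁴ / 1.25 = 4.504×10⁻⁴ mol.
Incident flux: 4.504×10⁻⁴ / 0.952 = 4.731×10⁻⁴ einstein.
Absorbed by unknown: 0.242 × 4.731×10⁻⁴ = 1.145×10⁻⁴ mol.
Φ(unknown) = 6.47×10⁻⁵ / 1.145×10⁻⁴ = 0.565.

Φ = 0.565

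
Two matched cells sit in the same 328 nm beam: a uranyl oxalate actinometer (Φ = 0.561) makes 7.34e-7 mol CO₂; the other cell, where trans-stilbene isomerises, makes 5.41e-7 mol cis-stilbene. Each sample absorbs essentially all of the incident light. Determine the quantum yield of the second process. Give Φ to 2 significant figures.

Φ = 0.41

Photons absorbed by the actinometer: 7.34e-7 / 0.561 = 1.308e-6 mol.
Φ(unknown) = 5.41e-7 / 1.308e-6 = 0.41.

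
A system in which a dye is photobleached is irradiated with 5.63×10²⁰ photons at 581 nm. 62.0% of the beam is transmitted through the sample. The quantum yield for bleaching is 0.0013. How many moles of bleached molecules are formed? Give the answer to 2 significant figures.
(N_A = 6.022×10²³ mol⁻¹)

4.6×10⁻⁷ mol

Moles of photons: 5.63×10²⁰ / 6.022×10²³ = 9.349×10⁻⁴ mol.
Fraction absorbed: 1 − 62.0/100 = 0.3800.
Photons absorbed: 0.3800 × 9.349×10⁻⁴ = 3.553×10⁻⁴ mol.
Product: Φ × n_abs = 0.0013 × 3.553×10⁻⁴ = 4.619×10⁻⁷ mol.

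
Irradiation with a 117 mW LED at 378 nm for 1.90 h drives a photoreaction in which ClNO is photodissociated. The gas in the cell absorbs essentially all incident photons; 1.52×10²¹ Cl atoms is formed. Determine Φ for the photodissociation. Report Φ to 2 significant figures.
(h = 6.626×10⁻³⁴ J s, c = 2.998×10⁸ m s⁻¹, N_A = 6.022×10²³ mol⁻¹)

Φ = 1.0

Product: 1.52×10²¹ / 6.022×10²³ = 0.002524 mol.
Photon energy at 378 nm: hc/λ = (6.626×10⁻³⁴)(2.998×10⁸)/(378×10⁻⁹) = 5.255×10⁻¹⁹ J.
Energy delivered: (117 mW)(6840 s) = 800.3 J.
Photons incident: 800.3 / 5.255×10⁻¹⁹ = 1.523×10²¹, i.e. 1.523×10²¹/6.022×10²³ = 0.002529 mol.
Φ = 0.002524 mol / 0.002529 mol photons = 1.0.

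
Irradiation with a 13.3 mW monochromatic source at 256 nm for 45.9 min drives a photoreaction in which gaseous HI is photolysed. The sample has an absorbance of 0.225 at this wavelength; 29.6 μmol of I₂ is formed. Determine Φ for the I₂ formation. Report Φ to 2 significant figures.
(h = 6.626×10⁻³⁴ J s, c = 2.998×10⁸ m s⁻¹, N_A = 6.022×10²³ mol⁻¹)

Φ = 0.93

Product: 29.6 μmol = 2.96×10⁻⁵ mol.
Photon energy at 256 nm: hc/λ = (6.626×10⁻³⁴)(2.998×10⁸)/(256×10⁻⁹) = 7.760×10⁻¹⁹ J.
Energy delivered: (13.3 mW)(2754 s) = 36.63 J.
Photons incident: 36.63 / 7.760×10⁻¹⁹ = 4.720×10¹⁹, i.e. 4.720×10¹⁹/6.022×10²³ = 7.838×10⁻⁵ mol.
Fraction absorbed: 1 − 10^(−0.225) = 0.4043.
Photons absorbed: 0.4043 × 7.838×10⁻⁵ = 3.169×10⁻⁵ mol.
Φ = 2.96×10⁻⁵ mol / 3.169×10⁻⁵ mol photons = 0.93.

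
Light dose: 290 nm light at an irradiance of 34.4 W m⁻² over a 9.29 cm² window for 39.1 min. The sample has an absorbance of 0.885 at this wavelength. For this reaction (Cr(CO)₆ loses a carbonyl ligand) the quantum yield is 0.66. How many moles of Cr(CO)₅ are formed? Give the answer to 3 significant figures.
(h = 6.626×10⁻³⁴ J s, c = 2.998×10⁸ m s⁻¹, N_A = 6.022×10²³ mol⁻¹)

Photon energy at 290 nm: hc/λ = (6.626×10⁻³⁴)(2.998×10⁸)/(290×10⁻⁹) = 6.850×10⁻¹⁹ J.
Energy delivered: (34.4 W m⁻²)(9.29×10⁻⁴ m²)(2346 s) = 74.97 J.
Photons incident: 74.97 / 6.850×10⁻¹⁹ = 1.094×10²⁰, i.e. 1.094×10²⁰/6.022×10²³ = 1.817×10⁻⁴ mol.
Fraction absorbed: 1 − 10^(−0.885) = 0.8697.
Photons absorbed: 0.8697 × 1.817×10⁻⁴ = 1.580×10⁻⁴ mol.
Product: Φ × n_abs = 0.66 × 1.580×10⁻⁴ = 1.043×10⁻⁴ mol.

1.04×10⁻⁴ mol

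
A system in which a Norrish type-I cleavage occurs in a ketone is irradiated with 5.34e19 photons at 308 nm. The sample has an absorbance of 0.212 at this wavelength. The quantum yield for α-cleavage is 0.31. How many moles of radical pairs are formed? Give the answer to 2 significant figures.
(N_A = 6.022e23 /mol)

1.1e-5 mol

Moles of photons: 5.34e19 / 6.022e23 = 8.867e-5 mol.
Fraction absorbed: 1 − 10^(−0.212) = 0.3862.
Photons absorbed: 0.3862 × 8.867e-5 = 3.424e-5 mol.
Product: Φ × n_abs = 0.31 × 3.424e-5 = 1.061e-5 mol.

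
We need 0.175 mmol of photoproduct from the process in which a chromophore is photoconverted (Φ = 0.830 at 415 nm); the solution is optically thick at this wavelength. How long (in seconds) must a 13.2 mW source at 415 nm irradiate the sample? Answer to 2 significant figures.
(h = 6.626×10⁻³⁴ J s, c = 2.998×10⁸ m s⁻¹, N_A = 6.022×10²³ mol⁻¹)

Product: 0.175 mmol = 1.75×10⁻⁴ mol.
Photons that must be absorbed: 1.75×10⁻⁴ / 0.830 = 2.108×10⁻⁴ mol.
Photon energy: hc/λ = 4.787×10⁻¹⁹ J; per mole, 2.883×10⁵ J mol⁻¹.
Energy required: 2.108×10⁻⁴ × 2.883×10⁵ = 60.77 J.
Time: 60.77 J / 0.0132 W = 4600 s.

t ≈ 4600 s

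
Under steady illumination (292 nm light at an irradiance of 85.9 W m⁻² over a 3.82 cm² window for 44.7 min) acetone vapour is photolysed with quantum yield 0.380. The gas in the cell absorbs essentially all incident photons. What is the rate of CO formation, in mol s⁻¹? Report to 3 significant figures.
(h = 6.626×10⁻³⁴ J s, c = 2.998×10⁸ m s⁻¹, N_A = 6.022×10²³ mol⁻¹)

Photon energy at 292 nm: hc/λ = (6.626×10⁻³⁴)(2.998×10⁸)/(292×10⁻⁹) = 6.803×10⁻¹⁹ J.
Energy delivered: (85.9 W m⁻²)(3.82×10⁻⁴ m²)(2682 s) = 88.01 J.
Photons incident: 88.01 / 6.803×10⁻¹⁹ = 1.294×10²⁰, i.e. 1.294×10²⁰/6.022×10²³ = 2.149×10⁻⁴ mol.
Product formed: 0.380 × 2.149×10⁻⁴ = 8.166×10⁻⁵ mol.
Rate: 8.166×10⁻⁵ / 2682 s = 3.04×10⁻⁸ mol s⁻¹.

3.04×10⁻⁸ mol s⁻¹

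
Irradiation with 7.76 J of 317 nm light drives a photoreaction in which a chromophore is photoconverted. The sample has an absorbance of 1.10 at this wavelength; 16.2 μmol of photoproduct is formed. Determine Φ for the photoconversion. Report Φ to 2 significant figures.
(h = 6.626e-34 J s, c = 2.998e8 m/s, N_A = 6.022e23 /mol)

Product: 16.2 μmol = 1.62e-5 mol.
Photon energy at 317 nm: hc/λ = (6.626e-34)(2.998e8)/(317e-9) = 6.266e-19 J.
Photons incident: 7.76 / 6.266e-19 = 1.238e19, i.e. 1.238e19/6.022e23 = 2.056e-5 mol.
Fraction absorbed: 1 − 10^(−1.10) = 0.9206.
Photons absorbed: 0.9206 × 2.056e-5 = 1.893e-5 mol.
Φ = 1.62e-5 mol / 1.893e-5 mol photons = 0.86.

Φ = 0.86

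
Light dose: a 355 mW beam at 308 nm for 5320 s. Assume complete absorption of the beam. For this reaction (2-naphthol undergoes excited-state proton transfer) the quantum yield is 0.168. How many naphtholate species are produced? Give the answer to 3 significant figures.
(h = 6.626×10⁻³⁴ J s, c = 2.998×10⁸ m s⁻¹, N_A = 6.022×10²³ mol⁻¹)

Photon energy at 308 nm: hc/λ = (6.626×10⁻³⁴)(2.998×10⁸)/(308×10⁻⁹) = 6.450×10⁻¹⁹ J.
Energy delivered: (355 mW)(5320 s) = 1889 J.
Photons incident: 1889 / 6.450×10⁻¹⁹ = 2.929×10²¹, i.e. 2.929×10²¹/6.022×10²³ = 0.004864 mol.
Product: Φ × n_abs = 0.168 × 0.004864 = 8.172×10⁻⁴ mol.
As a count: 8.172×10⁻⁴ × 6.022×10²³ = 4.92×10²⁰.

4.92×10²⁰ species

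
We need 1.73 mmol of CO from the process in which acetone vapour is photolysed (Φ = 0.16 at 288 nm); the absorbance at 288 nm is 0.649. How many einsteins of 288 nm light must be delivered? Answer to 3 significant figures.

Product: 1.73 mmol = 0.00173 mol.
Photons that must be absorbed: 0.00173 / 0.16 = 0.01081 mol.
Fraction absorbed: 1 − 10^(−0.649) = 0.7756.
Incident photons needed: 0.01081 / 0.7756 = 0.01394 mol.

0.0139 einstein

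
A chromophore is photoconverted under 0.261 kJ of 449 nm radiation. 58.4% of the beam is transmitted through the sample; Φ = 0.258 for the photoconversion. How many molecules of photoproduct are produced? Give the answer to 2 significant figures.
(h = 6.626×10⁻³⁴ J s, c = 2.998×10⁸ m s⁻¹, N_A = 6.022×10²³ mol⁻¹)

Photon energy at 449 nm: hc/λ = (6.626×10⁻³⁴)(2.998×10⁸)/(449×10⁻⁹) = 4.424×10⁻¹⁹ J.
Incident energy: 0.261 kJ = 261 J.
Photons incident: 261 / 4.424×10⁻¹⁹ = 5.900×10²⁰, i.e. 5.900×10²⁰/6.022×10²³ = 9.797×10⁻⁴ mol.
Fraction absorbed: 1 − 58.4/100 = 0.4160.
Photons absorbed: 0.4160 × 9.797×10⁻⁴ = 4.076×10⁻⁴ mol.
Product: Φ × n_abs = 0.258 × 4.076×10⁻⁴ = 1.052×10⁻⁴ mol.
As a count: 1.052×10⁻⁴ × 6.022×10²³ = 6.3×10¹⁹.

6.3×10¹⁹ molecules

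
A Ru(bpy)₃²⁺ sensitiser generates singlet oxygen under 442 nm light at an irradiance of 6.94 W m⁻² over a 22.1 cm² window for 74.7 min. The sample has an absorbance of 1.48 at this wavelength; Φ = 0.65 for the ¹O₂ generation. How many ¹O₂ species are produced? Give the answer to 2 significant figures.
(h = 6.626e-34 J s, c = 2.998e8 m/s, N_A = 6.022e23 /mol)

9.6e19 species

Photon energy at 442 nm: hc/λ = (6.626e-34)(2.998e8)/(442e-9) = 4.494e-19 J.
Energy delivered: (6.94 W m⁻²)(22.1e-4 m²)(4482 s) = 68.74 J.
Photons incident: 68.74 / 4.494e-19 = 1.530e20, i.e. 1.530e20/6.022e23 = 2.541e-4 mol.
Fraction absorbed: 1 − 10^(−1.48) = 0.9669.
Photons absorbed: 0.9669 × 2.541e-4 = 2.457e-4 mol.
Product: Φ × n_abs = 0.65 × 2.457e-4 = 1.597e-4 mol.
As a count: 1.597e-4 × 6.022e23 = 9.6e19.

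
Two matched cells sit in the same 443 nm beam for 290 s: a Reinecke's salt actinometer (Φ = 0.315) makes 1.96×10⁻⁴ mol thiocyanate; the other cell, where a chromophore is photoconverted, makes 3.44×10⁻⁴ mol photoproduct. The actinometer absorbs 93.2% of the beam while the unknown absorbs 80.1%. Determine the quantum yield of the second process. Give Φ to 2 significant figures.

Photons absorbed by the actinometer: 1.96×10⁻⁴ / 0.315 = 6.222×10⁻⁴ mol.
Incident flux: 6.222×10⁻⁴ / 0.932 = 6.676×10⁻⁴ einstein.
Absorbed by unknown: 0.801 × 6.676×10⁻⁴ = 5.347×10⁻⁴ mol.
Φ(unknown) = 3.44×10⁻⁴ / 5.347×10⁻⁴ = 0.64.

Φ = 0.64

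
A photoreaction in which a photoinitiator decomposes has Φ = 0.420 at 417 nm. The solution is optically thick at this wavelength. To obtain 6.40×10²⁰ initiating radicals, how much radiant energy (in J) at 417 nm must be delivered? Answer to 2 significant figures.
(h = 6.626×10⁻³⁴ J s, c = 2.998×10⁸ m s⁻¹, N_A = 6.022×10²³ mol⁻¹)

730 J

Product: 6.40×10²⁰ / 6.022×10²³ = 0.001063 mol.
Photons that must be absorbed: 0.001063 / 0.420 = 0.002531 mol.
Photon energy: hc/λ = 4.764×10⁻¹⁹ J; per mole, 2.869×10⁵ J mol⁻¹.
Energy required: 0.002531 × 2.869×10⁵ = 730 J.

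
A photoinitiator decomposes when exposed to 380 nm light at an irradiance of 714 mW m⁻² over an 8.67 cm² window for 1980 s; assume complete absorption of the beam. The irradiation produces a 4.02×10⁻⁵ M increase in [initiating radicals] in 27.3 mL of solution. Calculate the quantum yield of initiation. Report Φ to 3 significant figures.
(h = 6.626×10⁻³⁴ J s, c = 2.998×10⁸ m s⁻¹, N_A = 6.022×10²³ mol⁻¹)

Product: (4.02×10⁻⁵ M)(0.0273 L) = 1.097×10⁻⁶ mol.
Photon energy at 380 nm: hc/λ = (6.626×10⁻³⁴)(2.998×10⁸)/(380×10⁻⁹) = 5.228×10⁻¹⁹ J.
Energy delivered: (714 mW m⁻²)(8.67×10⁻⁴ m²)(1980 s) = 1.226 J.
Photons incident: 1.226 / 5.228×10⁻¹⁹ = 2.345×10¹⁸, i.e. 2.345×10¹⁸/6.022×10²³ = 3.894×10⁻⁶ mol.
Φ = 1.097×10⁻⁶ mol / 3.894×10⁻⁶ mol photons = 0.282.

Φ = 0.282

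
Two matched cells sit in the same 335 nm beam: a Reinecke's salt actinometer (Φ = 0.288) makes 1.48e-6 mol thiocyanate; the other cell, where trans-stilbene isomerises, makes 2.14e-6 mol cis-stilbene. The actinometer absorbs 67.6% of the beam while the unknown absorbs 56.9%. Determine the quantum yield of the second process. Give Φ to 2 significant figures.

Photons absorbed by the actinometer: 1.48e-6 / 0.288 = 5.139e-6 mol.
Incident flux: 5.139e-6 / 0.676 = 7.602e-6 einstein.
Absorbed by unknown: 0.569 × 7.602e-6 = 4.326e-6 mol.
Φ(unknown) = 2.14e-6 / 4.326e-6 = 0.49.

Φ = 0.49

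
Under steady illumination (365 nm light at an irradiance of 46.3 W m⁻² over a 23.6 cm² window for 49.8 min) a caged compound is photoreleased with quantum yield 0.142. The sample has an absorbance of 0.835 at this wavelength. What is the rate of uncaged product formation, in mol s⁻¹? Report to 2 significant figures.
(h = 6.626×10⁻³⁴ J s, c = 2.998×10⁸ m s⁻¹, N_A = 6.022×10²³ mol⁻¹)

Photon energy at 365 nm: hc/λ = (6.626×10⁻³⁴)(2.998×10⁸)/(365×10⁻⁹) = 5.442×10⁻¹⁹ J.
Energy delivered: (46.3 W m⁻²)(23.6×10⁻⁴ m²)(2988 s) = 326.5 J.
Photons incident: 326.5 / 5.442×10⁻¹⁹ = 6.000×10²⁰, i.e. 6.000×10²⁰/6.022×10²³ = 9.963×10⁻⁴ mol.
Fraction absorbed: 1 − 10^(−0.835) = 0.8538.
Photons absorbed: 0.8538 × 9.963×10⁻⁴ = 8.506×10⁻⁴ mol.
Product formed: 0.142 × 8.506×10⁻⁴ = 1.208×10⁻⁴ mol.
Rate: 1.208×10⁻⁴ / 2988 s = 4.0×10⁻⁸ mol s⁻¹.

4.0×10⁻⁸ mol s⁻¹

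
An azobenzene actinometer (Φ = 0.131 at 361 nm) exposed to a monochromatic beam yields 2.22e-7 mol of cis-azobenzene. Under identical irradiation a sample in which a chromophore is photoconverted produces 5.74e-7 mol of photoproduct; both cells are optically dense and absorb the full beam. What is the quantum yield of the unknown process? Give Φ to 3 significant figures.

Φ = 0.339

Photons absorbed by the actinometer: 2.22e-7 / 0.131 = 1.695e-6 mol.
Φ(unknown) = 5.74e-7 / 1.695e-6 = 0.339.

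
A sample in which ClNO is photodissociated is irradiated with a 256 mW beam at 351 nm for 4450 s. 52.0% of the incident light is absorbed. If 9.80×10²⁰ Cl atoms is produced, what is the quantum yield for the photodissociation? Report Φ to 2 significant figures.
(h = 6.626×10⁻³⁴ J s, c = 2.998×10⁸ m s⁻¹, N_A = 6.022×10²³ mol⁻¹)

Product: 9.80×10²⁰ / 6.022×10²³ = 0.001627 mol.
Photon energy at 351 nm: hc/λ = (6.626×10⁻³⁴)(2.998×10⁸)/(351×10⁻⁹) = 5.659×10⁻¹⁹ J.
Energy delivered: (256 mW)(4450 s) = 1139 J.
Photons incident: 1139 / 5.659×10⁻¹⁹ = 2.013×10²¹, i.e. 2.013×10²¹/6.022×10²³ = 0.003343 mol.
Photons absorbed: 0.520 × 0.003343 = 0.001738 mol.
Φ = 0.001627 mol / 0.001738 mol photons = 0.94.

Φ = 0.94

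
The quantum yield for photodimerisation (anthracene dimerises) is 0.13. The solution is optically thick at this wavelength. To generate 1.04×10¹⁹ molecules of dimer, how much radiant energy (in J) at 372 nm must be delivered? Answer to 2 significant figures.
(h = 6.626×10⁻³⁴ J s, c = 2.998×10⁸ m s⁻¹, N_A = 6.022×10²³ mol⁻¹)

Product: 1.04×10¹⁹ / 6.022×10²³ = 1.727×10⁻⁵ mol.
Photons that must be absorbed: 1.727×10⁻⁵ / 0.13 = 1.328×10⁻⁴ mol.
Photon energy: hc/λ = 5.340×10⁻¹⁹ J; per mole, 3.216×10⁵ J mol⁻¹.
Energy required: 1.328×10⁻⁴ × 3.216×10⁵ = 43 J.

43 J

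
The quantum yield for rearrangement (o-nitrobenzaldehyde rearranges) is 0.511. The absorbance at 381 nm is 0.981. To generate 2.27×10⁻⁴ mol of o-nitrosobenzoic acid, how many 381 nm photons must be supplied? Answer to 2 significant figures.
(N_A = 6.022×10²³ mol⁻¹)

Photons that must be absorbed: 2.27×10⁻⁴ / 0.511 = 4.442×10⁻⁴ mol.
Fraction absorbed: 1 − 10^(−0.981) = 0.8955.
Incident photons needed: 4.442×10⁻⁴ / 0.8955 = 4.960×10⁻⁴ mol.
Photon count: 4.960×10⁻⁴ × 6.022×10²³ = 3.0×10²⁰.

3.0×10²⁰ photons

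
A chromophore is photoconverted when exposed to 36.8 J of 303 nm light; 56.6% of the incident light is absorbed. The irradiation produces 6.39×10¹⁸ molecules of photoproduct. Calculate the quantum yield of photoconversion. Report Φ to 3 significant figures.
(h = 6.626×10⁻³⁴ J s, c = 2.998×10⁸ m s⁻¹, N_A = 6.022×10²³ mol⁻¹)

Product: 6.39×10¹⁸ / 6.022×10²³ = 1.061×10⁻⁵ mol.
Photon energy at 303 nm: hc/λ = (6.626×10⁻³⁴)(2.998×10⁸)/(303×10⁻⁹) = 6.556×10⁻¹⁹ J.
Photons incident: 36.8 / 6.556×10⁻¹⁹ = 5.613×10¹⁹, i.e. 5.613×10¹⁹/6.022×10²³ = 9.321×10⁻⁵ mol.
Photons absorbed: 0.566 × 9.321×10⁻⁵ = 5.276×10⁻⁵ mol.
Φ = 1.061×10⁻⁵ mol / 5.276×10⁻⁵ mol photons = 0.201.

Φ = 0.201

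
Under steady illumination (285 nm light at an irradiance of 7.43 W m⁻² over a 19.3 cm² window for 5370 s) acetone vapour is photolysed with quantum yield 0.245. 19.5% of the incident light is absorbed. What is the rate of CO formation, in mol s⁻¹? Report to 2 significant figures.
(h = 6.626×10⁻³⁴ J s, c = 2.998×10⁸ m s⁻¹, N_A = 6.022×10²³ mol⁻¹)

1.6×10⁻⁹ mol s⁻¹

Photon energy at 285 nm: hc/λ = (6.626×10⁻³⁴)(2.998×10⁸)/(285×10⁻⁹) = 6.970×10⁻¹⁹ J.
Energy delivered: (7.43 W m⁻²)(19.3×10⁻⁴ m²)(5370 s) = 77.01 J.
Photons incident: 77.01 / 6.970×10⁻¹⁹ = 1.105×10²⁰, i.e. 1.105×10²⁰/6.022×10²³ = 1.835×10⁻⁴ mol.
Photons absorbed: 0.195 × 1.835×10⁻⁴ = 3.578×10⁻⁵ mol.
Product formed: 0.245 × 3.578×10⁻⁵ = 8.766×10⁻⁶ mol.
Rate: 8.766×10⁻⁶ / 5370 s = 1.6×10⁻⁹ mol s⁻¹.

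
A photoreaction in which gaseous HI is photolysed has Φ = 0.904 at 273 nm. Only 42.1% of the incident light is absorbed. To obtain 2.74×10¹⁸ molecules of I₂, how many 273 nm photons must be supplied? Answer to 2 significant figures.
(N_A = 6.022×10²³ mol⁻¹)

7.2×10¹⁸ photons

Product: 2.74×10¹⁸ / 6.022×10²³ = 4.550×10⁻⁶ mol.
Photons that must be absorbed: 4.550×10⁻⁶ / 0.904 = 5.033×10⁻⁶ mol.
Incident photons needed: 5.033×10⁻⁶ / 0.421 = 1.195×10⁻⁵ mol.
Photon count: 1.195×10⁻⁵ × 6.022×10²³ = 7.2×10¹⁸.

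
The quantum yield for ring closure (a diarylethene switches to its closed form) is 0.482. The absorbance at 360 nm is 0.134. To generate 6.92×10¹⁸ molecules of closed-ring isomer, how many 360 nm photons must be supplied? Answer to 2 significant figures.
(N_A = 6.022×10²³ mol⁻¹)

Product: 6.92×10¹⁸ / 6.022×10²³ = 1.149×10⁻⁵ mol.
Photons that must be absorbed: 1.149×10⁻⁵ / 0.482 = 2.384×10⁻⁵ mol.
Fraction absorbed: 1 − 10^(−0.134) = 0.2655.
Incident photons needed: 2.384×10⁻⁵ / 0.2655 = 8.979×10⁻⁵ mol.
Photon count: 8.979×10⁻⁵ × 6.022×10²³ = 5.4×10¹⁹.

5.4×10¹⁹ photons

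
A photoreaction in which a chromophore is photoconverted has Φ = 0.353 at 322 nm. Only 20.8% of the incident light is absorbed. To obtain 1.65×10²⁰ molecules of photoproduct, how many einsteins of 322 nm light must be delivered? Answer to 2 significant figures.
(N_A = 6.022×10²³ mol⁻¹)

0.0037 einstein

Product: 1.65×10²⁰ / 6.022×10²³ = 2.740×10⁻⁴ mol.
Photons that must be absorbed: 2.740×10⁻⁴ / 0.353 = 7.762×10⁻⁴ mol.
Incident photons needed: 7.762×10⁻⁴ / 0.208 = 0.003732 mol.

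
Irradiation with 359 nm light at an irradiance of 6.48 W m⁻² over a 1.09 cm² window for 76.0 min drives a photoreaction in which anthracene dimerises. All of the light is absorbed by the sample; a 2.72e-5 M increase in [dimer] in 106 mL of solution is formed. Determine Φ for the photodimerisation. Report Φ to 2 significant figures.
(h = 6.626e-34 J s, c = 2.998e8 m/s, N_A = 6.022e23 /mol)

Φ = 0.30

Product: (2.72e-5 M)(0.106 L) = 2.883e-6 mol.
Photon energy at 359 nm: hc/λ = (6.626e-34)(2.998e8)/(359e-9) = 5.533e-19 J.
Energy delivered: (6.48 W m⁻²)(1.09e-4 m²)(4560 s) = 3.221 J.
Photons incident: 3.221 / 5.533e-19 = 5.821e18, i.e. 5.821e18/6.022e23 = 9.666e-6 mol.
Φ = 2.883e-6 mol / 9.666e-6 mol photons = 0.30.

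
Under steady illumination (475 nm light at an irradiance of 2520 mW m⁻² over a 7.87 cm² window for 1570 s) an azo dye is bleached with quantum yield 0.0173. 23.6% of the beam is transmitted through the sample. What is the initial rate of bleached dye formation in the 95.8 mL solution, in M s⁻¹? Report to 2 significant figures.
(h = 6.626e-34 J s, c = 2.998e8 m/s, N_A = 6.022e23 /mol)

Photon energy at 475 nm: hc/λ = (6.626e-34)(2.998e8)/(475e-9) = 4.182e-19 J.
Energy delivered: (2520 mW m⁻²)(7.87e-4 m²)(1570 s) = 3.114 J.
Photons incident: 3.114 / 4.182e-19 = 7.446e18, i.e. 7.446e18/6.022e23 = 1.236e-5 mol.
Fraction absorbed: 1 − 23.6/100 = 0.7640.
Photons absorbed: 0.7640 × 1.236e-5 = 9.443e-6 mol.
Product formed: 0.0173 × 9.443e-6 = 1.634e-7 mol.
Rate: 1.634e-7 mol / (1570 s × 0.0958 L) = 1.1e-9 M s⁻¹.

1.1e-9 M s⁻¹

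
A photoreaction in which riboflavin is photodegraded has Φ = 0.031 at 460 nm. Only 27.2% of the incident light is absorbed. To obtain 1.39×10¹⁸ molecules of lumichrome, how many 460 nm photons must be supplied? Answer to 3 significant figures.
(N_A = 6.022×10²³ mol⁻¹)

Product: 1.39×10¹⁸ / 6.022×10²³ = 2.308×10⁻⁶ mol.
Photons that must be absorbed: 2.308×10⁻⁶ / 0.031 = 7.445×10⁻⁵ mol.
Incident photons needed: 7.445×10⁻⁵ / 0.272 = 2.737×10⁻⁴ mol.
Photon count: 2.737×10⁻⁴ × 6.022×10²³ = 1.65×10²⁰.

1.65×10²⁰ photons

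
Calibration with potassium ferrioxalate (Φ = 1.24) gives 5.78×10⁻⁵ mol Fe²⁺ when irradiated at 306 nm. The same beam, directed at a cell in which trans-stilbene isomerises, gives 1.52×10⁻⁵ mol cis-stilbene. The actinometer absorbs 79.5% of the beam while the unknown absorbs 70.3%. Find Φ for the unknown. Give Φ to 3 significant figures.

Φ = 0.369

Photons absorbed by the actinometer: 5.78×10⁻⁵ / 1.24 = 4.661×10⁻⁵ mol.
Incident flux: 4.661×10⁻⁵ / 0.795 = 5.863×10⁻⁵ einstein.
Absorbed by unknown: 0.703 × 5.863×10⁻⁵ = 4.122×10⁻⁵ mol.
Φ(unknown) = 1.52×10⁻⁵ / 4.122×10⁻⁵ = 0.369.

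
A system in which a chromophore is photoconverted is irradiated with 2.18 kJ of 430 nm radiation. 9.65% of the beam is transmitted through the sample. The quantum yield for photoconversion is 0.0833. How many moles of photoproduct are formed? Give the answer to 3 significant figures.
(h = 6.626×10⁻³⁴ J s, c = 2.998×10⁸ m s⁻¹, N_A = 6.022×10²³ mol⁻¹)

5.90×10⁻⁴ mol

Photon energy at 430 nm: hc/λ = (6.626×10⁻³⁴)(2.998×10⁸)/(430×10⁻⁹) = 4.620×10⁻¹⁹ J.
Incident energy: 2.18 kJ = 2180 J.
Photons incident: 2180 / 4.620×10⁻¹⁹ = 4.719×10²¹, i.e. 4.719×10²¹/6.022×10²³ = 0.007836 mol.
Fraction absorbed: 1 − 9.65/100 = 0.9035.
Photons absorbed: 0.9035 × 0.007836 = 0.007080 mol.
Product: Φ × n_abs = 0.0833 × 0.007080 = 5.898×10⁻⁴ mol.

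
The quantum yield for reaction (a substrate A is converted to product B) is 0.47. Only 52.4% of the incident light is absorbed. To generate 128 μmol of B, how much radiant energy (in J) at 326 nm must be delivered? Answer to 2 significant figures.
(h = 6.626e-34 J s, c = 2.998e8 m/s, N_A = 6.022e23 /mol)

190 J

Product: 128 μmol = 1.28e-4 mol.
Photons that must be absorbed: 1.28e-4 / 0.47 = 2.723e-4 mol.
Incident photons needed: 2.723e-4 / 0.524 = 5.197e-4 mol.
Photon energy: hc/λ = 6.093e-19 J; per mole, 3.669e5 J mol⁻¹.
Energy required: 5.197e-4 × 3.669e5 = 190 J.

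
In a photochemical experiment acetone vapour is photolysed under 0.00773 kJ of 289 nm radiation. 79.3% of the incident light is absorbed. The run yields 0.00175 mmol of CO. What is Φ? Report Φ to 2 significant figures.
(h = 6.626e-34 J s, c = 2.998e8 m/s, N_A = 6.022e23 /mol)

Product: 0.00175 mmol = 1.75e-6 mol.
Photon energy at 289 nm: hc/λ = (6.626e-34)(2.998e8)/(289e-9) = 6.874e-19 J.
Incident energy: 0.00773 kJ = 7.73 J.
Photons incident: 7.73 / 6.874e-19 = 1.125e19, i.e. 1.125e19/6.022e23 = 1.868e-5 mol.
Photons absorbed: 0.793 × 1.868e-5 = 1.481e-5 mol.
Φ = 1.75e-6 mol / 1.481e-5 mol photons = 0.12.

Φ = 0.12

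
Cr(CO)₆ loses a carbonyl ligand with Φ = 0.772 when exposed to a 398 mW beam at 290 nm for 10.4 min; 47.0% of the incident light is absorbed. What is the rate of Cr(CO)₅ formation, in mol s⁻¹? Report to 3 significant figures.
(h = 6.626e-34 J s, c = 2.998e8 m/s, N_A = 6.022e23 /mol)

Photon energy at 290 nm: hc/λ = (6.626e-34)(2.998e8)/(290e-9) = 6.850e-19 J.
Energy delivered: (398 mW)(624 s) = 248.4 J.
Photons incident: 248.4 / 6.850e-19 = 3.626e20, i.e. 3.626e20/6.022e23 = 6.021e-4 mol.
Photons absorbed: 0.470 × 6.021e-4 = 2.830e-4 mol.
Product formed: 0.772 × 2.830e-4 = 2.185e-4 mol.
Rate: 2.185e-4 / 624 s = 3.50e-7 mol s⁻¹.

3.50e-7 mol s⁻¹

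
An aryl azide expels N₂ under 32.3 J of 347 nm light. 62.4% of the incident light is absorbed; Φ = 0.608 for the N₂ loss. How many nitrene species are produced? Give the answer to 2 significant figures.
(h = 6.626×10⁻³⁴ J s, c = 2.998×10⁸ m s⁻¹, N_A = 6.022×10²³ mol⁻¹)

2.1×10¹⁹ species

Photon energy at 347 nm: hc/λ = (6.626×10⁻³⁴)(2.998×10⁸)/(347×10⁻⁹) = 5.725×10⁻¹⁹ J.
Photons incident: 32.3 / 5.725×10⁻¹⁹ = 5.642×10¹⁹, i.e. 5.642×10¹⁹/6.022×10²³ = 9.369×10⁻⁵ mol.
Photons absorbed: 0.624 × 9.369×10⁻⁵ = 5.846×10⁻⁵ mol.
Product: Φ × n_abs = 0.608 × 5.846×10⁻⁵ = 3.554×10⁻⁵ mol.
As a count: 3.554×10⁻⁵ × 6.022×10²³ = 2.1×10¹⁹.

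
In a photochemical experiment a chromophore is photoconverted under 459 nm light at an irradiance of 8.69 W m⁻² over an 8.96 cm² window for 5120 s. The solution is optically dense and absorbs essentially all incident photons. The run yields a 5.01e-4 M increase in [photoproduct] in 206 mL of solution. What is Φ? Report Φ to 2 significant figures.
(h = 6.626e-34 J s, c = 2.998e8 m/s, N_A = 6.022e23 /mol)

Φ = 0.67

Product: (5.01e-4 M)(0.206 L) = 1.032e-4 mol.
Photon energy at 459 nm: hc/λ = (6.626e-34)(2.998e8)/(459e-9) = 4.328e-19 J.
Energy delivered: (8.69 W m⁻²)(8.96e-4 m²)(5120 s) = 39.87 J.
Photons incident: 39.87 / 4.328e-19 = 9.212e19, i.e. 9.212e19/6.022e23 = 1.530e-4 mol.
Φ = 1.032e-4 mol / 1.530e-4 mol photons = 0.67.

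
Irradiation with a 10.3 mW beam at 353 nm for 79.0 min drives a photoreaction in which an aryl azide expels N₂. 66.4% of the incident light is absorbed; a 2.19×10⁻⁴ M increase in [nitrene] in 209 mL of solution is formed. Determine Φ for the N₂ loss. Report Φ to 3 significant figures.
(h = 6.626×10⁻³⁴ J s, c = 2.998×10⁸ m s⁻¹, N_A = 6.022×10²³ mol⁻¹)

Product: (2.19×10⁻⁴ M)(0.209 L) = 4.577×10⁻⁵ mol.
Photon energy at 353 nm: hc/λ = (6.626×10⁻³⁴)(2.998×10⁸)/(353×10⁻⁹) = 5.627×10⁻¹⁹ J.
Energy delivered: (10.3 mW)(4740 s) = 48.82 J.
Photons incident: 48.82 / 5.627×10⁻¹⁹ = 8.676×10¹⁹, i.e. 8.676×10¹⁹/6.022×10²³ = 1.441×10⁻⁴ mol.
Photons absorbed: 0.664 × 1.441×10⁻⁴ = 9.568×10⁻⁵ mol.
Φ = 4.577×10⁻⁵ mol / 9.568×10⁻⁵ mol photons = 0.478.

Φ = 0.478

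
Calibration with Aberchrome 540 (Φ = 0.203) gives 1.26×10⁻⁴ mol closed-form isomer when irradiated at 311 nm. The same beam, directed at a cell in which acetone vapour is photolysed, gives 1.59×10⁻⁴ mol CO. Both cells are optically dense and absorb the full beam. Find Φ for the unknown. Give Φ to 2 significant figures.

Photons absorbed by the actinometer: 1.26×10⁻⁴ / 0.203 = 6.207×10⁻⁴ mol.
Φ(unknown) = 1.59×10⁻⁴ / 6.207×10⁻⁴ = 0.26.

Φ = 0.26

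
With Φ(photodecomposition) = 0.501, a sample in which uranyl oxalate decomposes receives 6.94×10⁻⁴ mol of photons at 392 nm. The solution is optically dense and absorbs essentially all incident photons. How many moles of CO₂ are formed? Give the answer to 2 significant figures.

3.5×10⁻⁴ mol

Product: Φ × n_abs = 0.501 × 6.94×10⁻⁴ = 3.477×10⁻⁴ mol.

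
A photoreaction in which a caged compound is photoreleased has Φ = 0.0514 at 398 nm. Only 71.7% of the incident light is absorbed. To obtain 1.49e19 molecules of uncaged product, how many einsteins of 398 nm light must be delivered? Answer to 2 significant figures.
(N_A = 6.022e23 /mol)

6.7e-4 einstein

Product: 1.49e19 / 6.022e23 = 2.474e-5 mol.
Photons that must be absorbed: 2.474e-5 / 0.0514 = 4.813e-4 mol.
Incident photons needed: 4.813e-4 / 0.717 = 6.713e-4 mol.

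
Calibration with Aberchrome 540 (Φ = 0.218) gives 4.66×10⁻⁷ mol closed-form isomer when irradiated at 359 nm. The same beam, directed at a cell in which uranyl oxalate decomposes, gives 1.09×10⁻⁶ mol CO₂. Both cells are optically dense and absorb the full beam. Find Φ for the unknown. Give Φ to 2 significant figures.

Photons absorbed by the actinometer: 4.66×10⁻⁷ / 0.218 = 2.138×10⁻⁶ mol.
Φ(unknown) = 1.09×10⁻⁶ / 2.138×10⁻⁶ = 0.51.

Φ = 0.51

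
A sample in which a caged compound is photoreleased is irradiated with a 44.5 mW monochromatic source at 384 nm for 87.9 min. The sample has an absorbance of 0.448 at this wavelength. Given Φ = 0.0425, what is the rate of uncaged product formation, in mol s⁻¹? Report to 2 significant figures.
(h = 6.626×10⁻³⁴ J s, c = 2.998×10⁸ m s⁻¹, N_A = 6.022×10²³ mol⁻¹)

3.9×10⁻⁹ mol s⁻¹

Photon energy at 384 nm: hc/λ = (6.626×10⁻³⁴)(2.998×10⁸)/(384×10⁻⁹) = 5.173×10⁻¹⁹ J.
Energy delivered: (44.5 mW)(5274 s) = 234.7 J.
Photons incident: 234.7 / 5.173×10⁻¹⁹ = 4.537×10²⁰, i.e. 4.537×10²⁰/6.022×10²³ = 7.534×10⁻⁴ mol.
Fraction absorbed: 1 − 10^(−0.448) = 0.6435.
Photons absorbed: 0.6435 × 7.534×10⁻⁴ = 4.848×10⁻⁴ mol.
Product formed: 0.0425 × 4.848×10⁻⁴ = 2.060×10⁻⁵ mol.
Rate: 2.060×10⁻⁵ / 5274 s = 3.9×10⁻⁹ mol s⁻¹.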